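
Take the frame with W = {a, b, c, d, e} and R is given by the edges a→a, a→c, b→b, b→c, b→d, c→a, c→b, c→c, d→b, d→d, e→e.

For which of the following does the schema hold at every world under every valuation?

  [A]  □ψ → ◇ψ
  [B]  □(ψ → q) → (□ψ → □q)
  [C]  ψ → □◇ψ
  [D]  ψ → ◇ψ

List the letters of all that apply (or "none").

A, B, C, D

R is reflexive: each world relates to itself.
R is symmetric: every R-edge is matched by its reverse.
R is serial: every world has an R-successor.
(A) □ψ → ◇ψ (axiom D) characterises the serial frames. R is serial — valid.
(B) □(ψ → q) → (□ψ → □q) is axiom K, valid on every Kripke frame — valid.
(C) ψ → □◇ψ is axiom B, which corresponds to symmetry. R is symmetric — valid.
(D) ψ → ◇ψ (the dual of axiom T) characterises the reflexive frames. R is reflexive — valid.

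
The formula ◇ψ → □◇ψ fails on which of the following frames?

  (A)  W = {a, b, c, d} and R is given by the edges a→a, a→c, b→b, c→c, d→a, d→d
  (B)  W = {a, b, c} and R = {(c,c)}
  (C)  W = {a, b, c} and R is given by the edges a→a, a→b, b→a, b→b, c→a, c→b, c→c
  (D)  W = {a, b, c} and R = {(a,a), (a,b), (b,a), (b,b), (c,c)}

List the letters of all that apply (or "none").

The schema ◇ψ → □◇ψ is axiom 5; it is valid on a frame iff R is euclidean.
(A) R is not euclidean (a R c and a R a but not c R a), so the schema fails here.
(B) R is euclidean (any two R-successors of the same world are R-related), so the schema is valid here.
(C) R is not euclidean (c R a and c R c but not a R c), so the schema fails here.
(D) R is euclidean (any two R-successors of the same world are R-related), so the schema is valid here.

A, C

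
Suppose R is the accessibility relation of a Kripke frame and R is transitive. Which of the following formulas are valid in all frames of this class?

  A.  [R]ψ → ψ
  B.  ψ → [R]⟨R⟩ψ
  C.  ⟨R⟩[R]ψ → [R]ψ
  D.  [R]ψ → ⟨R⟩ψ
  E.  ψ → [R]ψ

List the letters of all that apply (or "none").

(A) [R]ψ → ψ is axiom T; it is valid on a frame exactly when R is reflexive. Such an R need not be reflexive, so not valid.
(B) ψ → [R]⟨R⟩ψ is axiom B; it is valid on a frame exactly when R is symmetric. Such an R need not be symmetric, so not valid.
(C) ⟨R⟩[R]ψ → [R]ψ (the dual of axiom 5) characterises the euclidean frames. Such an R need not be euclidean — not valid.
(D) [R]ψ → ⟨R⟩ψ is axiom D; it is valid on a frame exactly when R is serial. Such an R need not be serial, so not valid.
(E) ψ → [R]ψ (equivalent to ◇p→p) corresponds to R being a subset of the identity. Such an R need not be a subset of the identity, so not valid.

none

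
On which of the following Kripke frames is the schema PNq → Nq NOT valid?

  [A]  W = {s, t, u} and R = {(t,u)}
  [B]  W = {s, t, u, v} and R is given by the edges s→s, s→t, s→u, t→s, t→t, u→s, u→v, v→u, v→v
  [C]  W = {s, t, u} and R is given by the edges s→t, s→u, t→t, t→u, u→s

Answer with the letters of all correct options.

The schema PNq → Nq is the dual of axiom 5; it is valid on a frame iff R is euclidean.
(A) R is not euclidean (t R u and t R u but not u R u), so the schema fails here.
(B) R is not euclidean (s R t and s R u but not t R u), so the schema fails here.
(C) R is not euclidean (s R u and s R t but not u R t), so the schema fails here.

A, B, C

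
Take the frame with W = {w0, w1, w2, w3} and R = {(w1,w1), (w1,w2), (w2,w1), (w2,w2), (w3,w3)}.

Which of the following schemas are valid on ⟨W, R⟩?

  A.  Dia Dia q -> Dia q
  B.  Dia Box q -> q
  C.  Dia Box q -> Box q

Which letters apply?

R is symmetric: every R-edge is matched by its reverse.
R is transitive: R is closed under composition.
R is euclidean: any two R-successors of the same world are R-related.
(A) Dia Dia q -> Dia q is the dual of axiom 4, which corresponds to transitivity. R is transitive — valid.
(B) Dia Box q -> q is the dual of axiom B, which corresponds to symmetry. R is symmetric — valid.
(C) Dia Box q -> Box q is the dual of axiom 5, which corresponds to the euclidean property. R is euclidean — valid.

A, B, C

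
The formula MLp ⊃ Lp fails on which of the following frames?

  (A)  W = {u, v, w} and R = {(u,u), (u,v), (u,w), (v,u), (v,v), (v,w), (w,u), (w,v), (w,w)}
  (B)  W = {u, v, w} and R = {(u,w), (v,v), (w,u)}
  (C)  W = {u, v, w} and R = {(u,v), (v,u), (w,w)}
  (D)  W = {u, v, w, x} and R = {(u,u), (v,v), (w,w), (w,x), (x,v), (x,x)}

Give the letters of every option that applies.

The schema MLp ⊃ Lp is the dual of axiom 5; it is valid on a frame iff R is euclidean.
(A) R is euclidean (any two R-successors of the same world are R-related), so the schema is valid here.
(B) R is not euclidean (u R w and u R w but not w R w), so the schema fails here.
(C) R is not euclidean (u R v and u R v but not v R v), so the schema fails here.
(D) R is not euclidean (w R x and w R w but not x R w), so the schema fails here.

B, C, D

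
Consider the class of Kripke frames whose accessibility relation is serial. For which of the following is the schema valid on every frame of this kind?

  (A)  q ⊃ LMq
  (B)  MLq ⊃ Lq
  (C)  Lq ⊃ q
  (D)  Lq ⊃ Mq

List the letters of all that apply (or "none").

D

(A) axiom B: valid iff R is symmetric. Such an R need not be symmetric — not valid.
(B) MLq ⊃ Lq is the dual of axiom 5, which corresponds to the euclidean property. Such an R need not be euclidean — not valid.
(C) Lq ⊃ q is axiom T; it is valid on a frame exactly when R is reflexive. Such an R need not be reflexive, so not valid.
(D) Lq ⊃ Mq is axiom D; it is valid on a frame exactly when R is serial. Every such R is serial, so valid.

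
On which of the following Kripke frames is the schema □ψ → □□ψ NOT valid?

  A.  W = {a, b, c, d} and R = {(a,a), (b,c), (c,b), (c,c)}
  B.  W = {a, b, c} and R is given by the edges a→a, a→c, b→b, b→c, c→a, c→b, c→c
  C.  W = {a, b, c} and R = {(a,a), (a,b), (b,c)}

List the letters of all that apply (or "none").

The schema □ψ → □□ψ is axiom 4; it is valid on a frame iff R is transitive.
(A) R is not transitive (b R c and c R b but not b R b), so the schema fails here.
(B) R is not transitive (a R c and c R b but not a R b), so the schema fails here.
(C) R is not transitive (a R b and b R c but not a R c), so the schema fails here.

A, B, C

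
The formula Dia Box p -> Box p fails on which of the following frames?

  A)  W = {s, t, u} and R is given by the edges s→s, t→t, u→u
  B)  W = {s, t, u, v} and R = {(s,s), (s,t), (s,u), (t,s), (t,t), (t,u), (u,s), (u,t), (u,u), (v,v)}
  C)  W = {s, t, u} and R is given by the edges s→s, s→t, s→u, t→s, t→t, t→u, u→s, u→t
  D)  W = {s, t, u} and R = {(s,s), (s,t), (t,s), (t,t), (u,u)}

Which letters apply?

C

The schema Dia Box p -> Box p is the dual of axiom 5; it is valid on a frame iff R is euclidean.
(A) R is euclidean (any two R-successors of the same world are R-related), so the schema is valid here.
(B) R is euclidean (any two R-successors of the same world are R-related), so the schema is valid here.
(C) R is not euclidean (s R u and s R u but not u R u), so the schema fails here.
(D) R is euclidean (any two R-successors of the same world are R-related), so the schema is valid here.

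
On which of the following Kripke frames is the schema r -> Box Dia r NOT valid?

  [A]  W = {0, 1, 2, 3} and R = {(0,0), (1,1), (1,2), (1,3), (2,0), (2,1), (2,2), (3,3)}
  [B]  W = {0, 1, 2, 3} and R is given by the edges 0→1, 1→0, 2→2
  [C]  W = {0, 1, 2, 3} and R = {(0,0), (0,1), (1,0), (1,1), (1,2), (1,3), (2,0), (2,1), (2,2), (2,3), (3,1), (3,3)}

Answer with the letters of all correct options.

The schema r -> Box Dia r is axiom B; it is valid on a frame iff R is symmetric.
(A) R is not symmetric (1 R 3 but not 3 R 1), so the schema fails here.
(B) R is symmetric (every R-edge is matched by its reverse), so the schema is valid here.
(C) R is not symmetric (2 R 0 but not 0 R 2), so the schema fails here.

A, C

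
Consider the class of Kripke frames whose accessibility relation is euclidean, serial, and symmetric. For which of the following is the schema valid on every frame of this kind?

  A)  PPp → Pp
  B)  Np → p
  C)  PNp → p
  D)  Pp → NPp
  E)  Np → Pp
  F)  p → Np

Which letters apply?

Serial, symmetric and euclidean together give transitive (from symmetry + euclidean) and then reflexive; the relation is an equivalence.
(A) PPp → Pp is the dual of axiom 4; it is valid on a frame exactly when R is transitive. Every such R is transitive, so valid.
(B) Np → p is axiom T, which corresponds to reflexivity. Every such R is reflexive — valid.
(C) PNp → p is the dual of axiom B; it is valid on a frame exactly when R is symmetric. Every such R is symmetric, so valid.
(D) Pp → NPp is axiom 5; it is valid on a frame exactly when R is euclidean. Every such R is euclidean, so valid.
(E) axiom D: valid iff R is serial. Every such R is serial — valid.
(F) p → Np is equivalent to ◇p→p; it holds exactly when R ⊆ identity. Such an R need not be a subset of the identity — not valid.

A, B, C, D, E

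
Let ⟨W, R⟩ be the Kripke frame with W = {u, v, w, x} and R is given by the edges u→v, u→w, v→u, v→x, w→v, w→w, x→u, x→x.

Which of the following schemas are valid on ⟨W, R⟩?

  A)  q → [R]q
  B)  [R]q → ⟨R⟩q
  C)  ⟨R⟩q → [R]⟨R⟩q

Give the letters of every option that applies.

R is not euclidean: u R v and u R w but not v R w.
R is serial: every world has an R-successor.
R is not a subset of the identity: u R v with u ≠ v.
(A) q → [R]q is equivalent to ◇p→p; it holds exactly when R ⊆ identity. Here R ⊄ identity — not valid.
(B) [R]q → ⟨R⟩q (axiom D) characterises the serial frames. R is serial — valid.
(C) ⟨R⟩q → [R]⟨R⟩q is axiom 5; it is valid on a frame exactly when R is euclidean. R is not euclidean, so not valid.

B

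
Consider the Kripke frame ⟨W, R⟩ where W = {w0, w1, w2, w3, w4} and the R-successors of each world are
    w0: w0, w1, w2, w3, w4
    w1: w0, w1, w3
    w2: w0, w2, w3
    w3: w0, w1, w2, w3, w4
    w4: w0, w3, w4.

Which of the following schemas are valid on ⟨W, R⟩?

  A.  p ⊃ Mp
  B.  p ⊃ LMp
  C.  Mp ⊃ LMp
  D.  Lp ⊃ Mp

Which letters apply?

A, B, D

R is reflexive: each world relates to itself.
R is symmetric: every R-edge is matched by its reverse.
R is not euclidean: w0 R w1 and w0 R w2 but not w1 R w2.
R is serial: every world has an R-successor.
(A) p ⊃ Mp is the dual of axiom T; it is valid on a frame exactly when R is reflexive. R is reflexive, so valid.
(B) p ⊃ LMp is axiom B, which corresponds to symmetry. R is symmetric — valid.
(C) Mp ⊃ LMp (axiom 5) characterises the euclidean frames. R is not euclidean — not valid.
(D) axiom D: valid iff R is serial. R is serial — valid.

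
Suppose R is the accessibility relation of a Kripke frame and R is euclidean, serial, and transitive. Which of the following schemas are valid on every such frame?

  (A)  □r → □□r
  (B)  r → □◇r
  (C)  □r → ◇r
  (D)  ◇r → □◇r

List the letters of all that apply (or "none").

(A) □r → □□r (axiom 4) characterises the transitive frames. Every such R is transitive — valid.
(B) r → □◇r is axiom B; it is valid on a frame exactly when R is symmetric. Such an R need not be symmetric, so not valid.
(C) axiom D: valid iff R is serial. Every such R is serial — valid.
(D) ◇r → □◇r (axiom 5) characterises the euclidean frames. Every such R is euclidean — valid.

A, C, D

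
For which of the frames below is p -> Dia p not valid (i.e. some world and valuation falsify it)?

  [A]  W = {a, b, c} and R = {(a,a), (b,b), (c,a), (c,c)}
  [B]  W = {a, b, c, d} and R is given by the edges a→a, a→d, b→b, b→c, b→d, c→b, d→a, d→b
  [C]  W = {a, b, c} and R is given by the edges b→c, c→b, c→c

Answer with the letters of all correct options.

The schema p -> Dia p is the dual of axiom T; it is valid on a frame iff R is reflexive.
(A) R is reflexive (each world relates to itself), so the schema is valid here.
(B) R is not reflexive (not c R c), so the schema fails here.
(C) R is not reflexive (not a R a), so the schema fails here.

B, C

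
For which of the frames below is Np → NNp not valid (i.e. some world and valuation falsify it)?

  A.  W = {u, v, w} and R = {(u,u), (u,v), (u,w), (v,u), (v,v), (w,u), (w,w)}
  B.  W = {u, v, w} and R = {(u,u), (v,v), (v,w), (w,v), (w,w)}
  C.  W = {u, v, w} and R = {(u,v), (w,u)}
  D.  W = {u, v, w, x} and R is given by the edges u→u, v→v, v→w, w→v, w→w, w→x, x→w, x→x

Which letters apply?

The schema Np → NNp is axiom 4; it is valid on a frame iff R is transitive.
(A) R is not transitive (v R u and u R w but not v R w), so the schema fails here.
(B) R is transitive (R is closed under composition), so the schema is valid here.
(C) R is not transitive (w R u and u R v but not w R v), so the schema fails here.
(D) R is not transitive (v R w and w R x but not v R x), so the schema fails here.

A, C, D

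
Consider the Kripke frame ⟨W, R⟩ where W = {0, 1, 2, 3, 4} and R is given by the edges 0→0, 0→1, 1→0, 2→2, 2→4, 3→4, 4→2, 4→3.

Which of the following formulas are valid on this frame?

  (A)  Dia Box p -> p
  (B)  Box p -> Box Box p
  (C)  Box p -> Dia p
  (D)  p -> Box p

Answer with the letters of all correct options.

R is symmetric: every R-edge is matched by its reverse.
R is not transitive: 1 R 0 and 0 R 1 but not 1 R 1.
R is serial: every world has an R-successor.
R is not a subset of the identity: 0 R 1 with 0 ≠ 1.
(A) Dia Box p -> p is the dual of axiom B; it is valid on a frame exactly when R is symmetric. R is symmetric, so valid.
(B) Box p -> Box Box p is axiom 4, which corresponds to transitivity. R is not transitive — not valid.
(C) Box p -> Dia p (axiom D) characterises the serial frames. R is serial — valid.
(D) p -> Box p is equivalent to ◇p→p; it holds exactly when R ⊆ identity. Here R ⊄ identity — not valid.

A, C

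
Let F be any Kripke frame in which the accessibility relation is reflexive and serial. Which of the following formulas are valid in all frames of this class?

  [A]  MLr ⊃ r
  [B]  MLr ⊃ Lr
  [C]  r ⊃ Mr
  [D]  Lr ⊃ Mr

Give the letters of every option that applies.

(A) MLr ⊃ r (the dual of axiom B) characterises the symmetric frames. Such an R need not be symmetric — not valid.
(B) MLr ⊃ Lr is the dual of axiom 5; it is valid on a frame exactly when R is euclidean. Such an R need not be euclidean, so not valid.
(C) r ⊃ Mr is the dual of axiom T; it is valid on a frame exactly when R is reflexive. Every such R is reflexive, so valid.
(D) Lr ⊃ Mr is axiom D, which corresponds to seriality. Every such R is serial — valid.

C, D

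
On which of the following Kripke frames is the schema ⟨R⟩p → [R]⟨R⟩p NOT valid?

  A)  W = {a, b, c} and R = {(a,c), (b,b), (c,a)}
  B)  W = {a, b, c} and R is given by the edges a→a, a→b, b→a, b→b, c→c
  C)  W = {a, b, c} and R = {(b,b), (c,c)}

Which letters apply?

The schema ⟨R⟩p → [R]⟨R⟩p is axiom 5; it is valid on a frame iff R is euclidean.
(A) R is not euclidean (a R c and a R c but not c R c), so the schema fails here.
(B) R is euclidean (any two R-successors of the same world are R-related), so the schema is valid here.
(C) R is euclidean (any two R-successors of the same world are R-related), so the schema is valid here.

A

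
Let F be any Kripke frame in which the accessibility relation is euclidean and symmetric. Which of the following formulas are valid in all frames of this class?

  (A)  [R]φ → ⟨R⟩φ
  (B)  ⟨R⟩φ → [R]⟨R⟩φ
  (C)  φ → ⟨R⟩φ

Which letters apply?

A symmetric euclidean relation is transitive (uRv and vRw give vRu by symmetry, then uRw by the euclidean condition, applied at v).
(A) axiom D: valid iff R is serial. Such an R need not be serial — not valid.
(B) ⟨R⟩φ → [R]⟨R⟩φ is axiom 5; it is valid on a frame exactly when R is euclidean. Every such R is euclidean, so valid.
(C) φ → ⟨R⟩φ is the dual of axiom T; it is valid on a frame exactly when R is reflexive. Such an R need not be reflexive, so not valid.

B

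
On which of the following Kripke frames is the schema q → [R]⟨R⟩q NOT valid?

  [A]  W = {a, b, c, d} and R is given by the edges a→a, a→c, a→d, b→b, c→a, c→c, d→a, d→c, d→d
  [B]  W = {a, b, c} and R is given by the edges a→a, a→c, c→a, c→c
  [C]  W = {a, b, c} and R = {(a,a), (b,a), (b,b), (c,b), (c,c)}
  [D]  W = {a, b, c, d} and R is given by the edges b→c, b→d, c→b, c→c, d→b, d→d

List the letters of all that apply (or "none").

A, C

The schema q → [R]⟨R⟩q is axiom B; it is valid on a frame iff R is symmetric.
(A) R is not symmetric (d R c but not c R d), so the schema fails here.
(B) R is symmetric (every R-edge is matched by its reverse), so the schema is valid here.
(C) R is not symmetric (b R a but not a R b), so the schema fails here.
(D) R is symmetric (every R-edge is matched by its reverse), so the schema is valid here.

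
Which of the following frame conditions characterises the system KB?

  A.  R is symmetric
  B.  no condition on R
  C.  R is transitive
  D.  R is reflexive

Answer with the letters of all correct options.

(A) KB is sound and complete for exactly this class.
(B) this class determines K, not KB.
(C) this class determines K4, not KB.
(D) this class determines T (= KT), not KB.

A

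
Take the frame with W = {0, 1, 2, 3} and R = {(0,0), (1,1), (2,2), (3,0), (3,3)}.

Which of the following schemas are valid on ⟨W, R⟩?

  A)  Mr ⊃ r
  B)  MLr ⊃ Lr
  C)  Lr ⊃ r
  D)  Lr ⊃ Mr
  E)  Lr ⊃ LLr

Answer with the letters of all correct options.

C, D, E

R is reflexive: each world relates to itself.
R is transitive: R is closed under composition.
R is not euclidean: 3 R 0 and 3 R 3 but not 0 R 3.
R is serial: every world has an R-successor.
R is not a subset of the identity: 3 R 0 with 3 ≠ 0.
(A) Mr ⊃ r is valid only on frames where every R-edge is a self-loop. Here R ⊄ identity — not valid.
(B) MLr ⊃ Lr (the dual of axiom 5) characterises the euclidean frames. R is not euclidean — not valid.
(C) Lr ⊃ r is axiom T, which corresponds to reflexivity. R is reflexive — valid.
(D) axiom D: valid iff R is serial. R is serial — valid.
(E) Lr ⊃ LLr (axiom 4) characterises the transitive frames. R is transitive — valid.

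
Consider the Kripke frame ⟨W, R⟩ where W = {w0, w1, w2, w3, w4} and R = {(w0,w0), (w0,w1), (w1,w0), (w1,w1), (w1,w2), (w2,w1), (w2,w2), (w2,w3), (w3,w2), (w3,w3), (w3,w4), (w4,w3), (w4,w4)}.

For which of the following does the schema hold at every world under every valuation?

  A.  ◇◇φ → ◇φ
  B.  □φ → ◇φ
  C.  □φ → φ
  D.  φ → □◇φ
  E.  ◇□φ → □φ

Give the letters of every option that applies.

R is reflexive: each world relates to itself.
R is symmetric: every R-edge is matched by its reverse.
R is not transitive: w0 R w1 and w1 R w2 but not w0 R w2.
R is not euclidean: w1 R w0 and w1 R w2 but not w0 R w2.
R is serial: every world has an R-successor.
(A) ◇◇φ → ◇φ is the dual of axiom 4, which corresponds to transitivity. R is not transitive — not valid.
(B) □φ → ◇φ (axiom D) characterises the serial frames. R is serial — valid.
(C) axiom T: valid iff R is reflexive. R is reflexive — valid.
(D) φ → □◇φ (axiom B) characterises the symmetric frames. R is symmetric — valid.
(E) ◇□φ → □φ (the dual of axiom 5) characterises the euclidean frames. R is not euclidean — not valid.

B, C, D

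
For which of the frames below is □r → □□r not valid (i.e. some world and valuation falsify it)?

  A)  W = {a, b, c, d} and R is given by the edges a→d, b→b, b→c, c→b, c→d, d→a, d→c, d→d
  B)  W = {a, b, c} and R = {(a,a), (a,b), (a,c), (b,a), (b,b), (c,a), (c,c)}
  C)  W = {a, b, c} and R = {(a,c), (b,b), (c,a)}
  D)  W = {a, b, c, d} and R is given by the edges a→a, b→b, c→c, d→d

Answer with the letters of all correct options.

A, B, C

The schema □r → □□r is axiom 4; it is valid on a frame iff R is transitive.
(A) R is not transitive (a R d and d R a but not a R a), so the schema fails here.
(B) R is not transitive (b R a and a R c but not b R c), so the schema fails here.
(C) R is not transitive (a R c and c R a but not a R a), so the schema fails here.
(D) R is transitive (R is closed under composition), so the schema is valid here.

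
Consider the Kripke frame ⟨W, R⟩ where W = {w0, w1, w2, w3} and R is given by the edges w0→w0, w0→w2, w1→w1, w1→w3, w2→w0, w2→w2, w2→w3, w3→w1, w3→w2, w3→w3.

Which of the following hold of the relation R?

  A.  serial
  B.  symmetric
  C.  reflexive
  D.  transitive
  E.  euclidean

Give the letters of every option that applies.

A, B, C

(A) serial: every world has an R-successor.
(B) symmetric: every R-edge is matched by its reverse.
(C) reflexive: each world relates to itself.
(D) not transitive: w0 R w2 and w2 R w3 but not w0 R w3.
(E) not euclidean: w2 R w0 and w2 R w3 but not w0 R w3.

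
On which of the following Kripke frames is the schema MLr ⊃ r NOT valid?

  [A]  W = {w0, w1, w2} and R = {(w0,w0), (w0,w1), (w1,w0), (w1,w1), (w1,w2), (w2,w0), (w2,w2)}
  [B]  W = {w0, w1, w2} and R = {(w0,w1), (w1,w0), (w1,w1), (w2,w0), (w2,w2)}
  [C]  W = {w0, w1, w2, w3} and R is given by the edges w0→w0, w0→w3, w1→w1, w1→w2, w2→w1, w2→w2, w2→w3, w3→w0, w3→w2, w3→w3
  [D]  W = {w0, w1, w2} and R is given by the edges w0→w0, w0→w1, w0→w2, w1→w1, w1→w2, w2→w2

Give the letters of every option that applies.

The schema MLr ⊃ r is the dual of axiom B; it is valid on a frame iff R is symmetric.
(A) R is not symmetric (w1 R w2 but not w2 R w1), so the schema fails here.
(B) R is not symmetric (w2 R w0 but not w0 R w2), so the schema fails here.
(C) R is symmetric (every R-edge is matched by its reverse), so the schema is valid here.
(D) R is not symmetric (w0 R w1 but not w1 R w0), so the schema fails here.

A, B, D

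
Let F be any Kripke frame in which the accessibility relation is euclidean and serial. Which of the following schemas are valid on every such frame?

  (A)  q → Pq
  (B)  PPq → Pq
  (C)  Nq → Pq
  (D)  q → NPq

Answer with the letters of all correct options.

C

(A) q → Pq is the dual of axiom T, which corresponds to reflexivity. Such an R need not be reflexive — not valid.
(B) the dual of axiom 4: valid iff R is transitive. Such an R need not be transitive — not valid.
(C) Nq → Pq is axiom D; it is valid on a frame exactly when R is serial. Every such R is serial, so valid.
(D) q → NPq (axiom B) characterises the symmetric frames. Such an R need not be symmetric — not valid.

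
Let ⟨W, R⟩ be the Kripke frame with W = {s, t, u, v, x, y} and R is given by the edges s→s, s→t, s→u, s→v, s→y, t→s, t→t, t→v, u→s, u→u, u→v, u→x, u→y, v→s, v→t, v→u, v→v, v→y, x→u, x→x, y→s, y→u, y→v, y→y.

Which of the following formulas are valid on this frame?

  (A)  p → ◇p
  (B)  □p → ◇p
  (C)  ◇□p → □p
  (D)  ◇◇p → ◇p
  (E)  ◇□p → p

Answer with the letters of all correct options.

A, B, E

R is reflexive: each world relates to itself.
R is symmetric: every R-edge is matched by its reverse.
R is not transitive: s R u and u R x but not s R x.
R is not euclidean: s R t and s R u but not t R u.
R is serial: every world has an R-successor.
(A) p → ◇p (the dual of axiom T) characterises the reflexive frames. R is reflexive — valid.
(B) axiom D: valid iff R is serial. R is serial — valid.
(C) the dual of axiom 5: valid iff R is euclidean. R is not euclidean — not valid.
(D) ◇◇p → ◇p (the dual of axiom 4) characterises the transitive frames. R is not transitive — not valid.
(E) ◇□p → p is the dual of axiom B, which corresponds to symmetry. R is symmetric — valid.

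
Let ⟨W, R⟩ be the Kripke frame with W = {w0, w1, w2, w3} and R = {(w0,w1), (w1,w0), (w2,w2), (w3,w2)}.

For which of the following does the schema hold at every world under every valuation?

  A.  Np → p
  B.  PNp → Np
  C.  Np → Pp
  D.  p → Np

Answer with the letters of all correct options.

C

R is not reflexive: not w0 R w0.
R is not euclidean: w0 R w1 and w0 R w1 but not w1 R w1.
R is serial: every world has an R-successor.
R is not a subset of the identity: w0 R w1 with w0 ≠ w1.
(A) Np → p is axiom T, which corresponds to reflexivity. R is not reflexive — not valid.
(B) PNp → Np is the dual of axiom 5; it is valid on a frame exactly when R is euclidean. R is not euclidean, so not valid.
(C) Np → Pp (axiom D) characterises the serial frames. R is serial — valid.
(D) p → Np is valid only on frames where every R-edge is a self-loop. Here R ⊄ identity — not valid.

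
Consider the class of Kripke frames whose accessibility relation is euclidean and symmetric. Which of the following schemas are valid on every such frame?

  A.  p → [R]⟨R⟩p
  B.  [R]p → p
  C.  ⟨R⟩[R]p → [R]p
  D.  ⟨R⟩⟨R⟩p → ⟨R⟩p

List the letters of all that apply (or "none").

A symmetric euclidean relation is transitive (uRv and vRw give vRu by symmetry, then uRw by the euclidean condition, applied at v).
(A) axiom B: valid iff R is symmetric. Every such R is symmetric — valid.
(B) axiom T: valid iff R is reflexive. Such an R need not be reflexive — not valid.
(C) ⟨R⟩[R]p → [R]p is the dual of axiom 5; it is valid on a frame exactly when R is euclidean. Every such R is euclidean, so valid.
(D) ⟨R⟩⟨R⟩p → ⟨R⟩p is the dual of axiom 4, which corresponds to transitivity. Every such R is transitive — valid.

A, C, D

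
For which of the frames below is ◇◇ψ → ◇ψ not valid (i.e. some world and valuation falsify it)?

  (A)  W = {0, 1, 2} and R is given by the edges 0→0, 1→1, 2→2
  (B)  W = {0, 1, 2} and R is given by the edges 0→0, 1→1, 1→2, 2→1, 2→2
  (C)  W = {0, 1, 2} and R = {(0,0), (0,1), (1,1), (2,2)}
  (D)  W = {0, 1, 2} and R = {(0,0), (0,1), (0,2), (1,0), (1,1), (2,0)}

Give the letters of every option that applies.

D

The schema ◇◇ψ → ◇ψ is the dual of axiom 4; it is valid on a frame iff R is transitive.
(A) R is transitive (R is closed under composition), so the schema is valid here.
(B) R is transitive (R is closed under composition), so the schema is valid here.
(C) R is transitive (R is closed under composition), so the schema is valid here.
(D) R is not transitive (1 R 0 and 0 R 2 but not 1 R 2), so the schema fails here.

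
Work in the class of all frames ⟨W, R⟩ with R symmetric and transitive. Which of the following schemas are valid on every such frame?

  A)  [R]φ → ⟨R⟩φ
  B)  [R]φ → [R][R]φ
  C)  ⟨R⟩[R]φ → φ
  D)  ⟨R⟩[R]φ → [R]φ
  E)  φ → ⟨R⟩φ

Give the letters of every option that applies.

A symmetric transitive relation is euclidean (uRv and uRw give vRu by symmetry, then vRw by transitivity).
(A) [R]φ → ⟨R⟩φ (axiom D) characterises the serial frames. Such an R need not be serial — not valid.
(B) [R]φ → [R][R]φ (axiom 4) characterises the transitive frames. Every such R is transitive — valid.
(C) the dual of axiom B: valid iff R is symmetric. Every such R is symmetric — valid.
(D) ⟨R⟩[R]φ → [R]φ is the dual of axiom 5, which corresponds to the euclidean property. Every such R is euclidean — valid.
(E) φ → ⟨R⟩φ (the dual of axiom T) characterises the reflexive frames. Such an R need not be reflexive — not valid.

B, C, D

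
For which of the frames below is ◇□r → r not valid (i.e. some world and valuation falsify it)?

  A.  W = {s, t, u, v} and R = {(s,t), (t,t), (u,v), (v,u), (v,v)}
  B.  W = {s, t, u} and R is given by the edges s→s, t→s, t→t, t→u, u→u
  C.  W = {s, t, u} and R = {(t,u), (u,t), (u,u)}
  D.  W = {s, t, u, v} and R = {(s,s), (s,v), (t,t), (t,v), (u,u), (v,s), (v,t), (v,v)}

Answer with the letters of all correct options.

A, B

The schema ◇□r → r is the dual of axiom B; it is valid on a frame iff R is symmetric.
(A) R is not symmetric (s R t but not t R s), so the schema fails here.
(B) R is not symmetric (t R s but not s R t), so the schema fails here.
(C) R is symmetric (every R-edge is matched by its reverse), so the schema is valid here.
(D) R is symmetric (every R-edge is matched by its reverse), so the schema is valid here.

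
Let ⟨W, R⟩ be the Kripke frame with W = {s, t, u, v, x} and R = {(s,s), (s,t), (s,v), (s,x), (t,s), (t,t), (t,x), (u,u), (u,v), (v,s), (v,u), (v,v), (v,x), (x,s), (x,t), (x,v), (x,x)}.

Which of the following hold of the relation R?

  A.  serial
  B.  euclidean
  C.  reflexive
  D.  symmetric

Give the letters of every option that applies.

A, C, D

(A) serial: every world has an R-successor.
(B) not euclidean: s R t and s R v but not t R v.
(C) reflexive: each world relates to itself.
(D) symmetric: every R-edge is matched by its reverse.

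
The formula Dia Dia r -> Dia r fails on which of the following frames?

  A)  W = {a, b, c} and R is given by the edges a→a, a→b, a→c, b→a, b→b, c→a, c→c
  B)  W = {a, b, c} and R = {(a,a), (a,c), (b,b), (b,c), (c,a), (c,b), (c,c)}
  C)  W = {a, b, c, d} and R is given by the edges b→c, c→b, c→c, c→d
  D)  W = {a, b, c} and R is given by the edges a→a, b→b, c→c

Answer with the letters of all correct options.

A, B, C

The schema Dia Dia r -> Dia r is the dual of axiom 4; it is valid on a frame iff R is transitive.
(A) R is not transitive (b R a and a R c but not b R c), so the schema fails here.
(B) R is not transitive (a R c and c R b but not a R b), so the schema fails here.
(C) R is not transitive (b R c and c R b but not b R b), so the schema fails here.
(D) R is transitive (R is closed under composition), so the schema is valid here.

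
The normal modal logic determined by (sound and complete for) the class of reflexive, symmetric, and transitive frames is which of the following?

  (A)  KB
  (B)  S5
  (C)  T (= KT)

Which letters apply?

(A) KB is determined by the class of symmetric frames.
(B) S5 is determined by exactly this class.
(C) T (= KT) is determined by the class of reflexive frames.

B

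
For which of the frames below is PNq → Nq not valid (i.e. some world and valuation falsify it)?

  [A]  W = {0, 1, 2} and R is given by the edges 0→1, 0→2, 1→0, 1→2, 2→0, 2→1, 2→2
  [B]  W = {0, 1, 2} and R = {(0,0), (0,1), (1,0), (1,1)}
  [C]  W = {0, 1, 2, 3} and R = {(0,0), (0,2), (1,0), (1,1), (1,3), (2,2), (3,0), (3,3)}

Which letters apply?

A, C

The schema PNq → Nq is the dual of axiom 5; it is valid on a frame iff R is euclidean.
(A) R is not euclidean (0 R 1 and 0 R 1 but not 1 R 1), so the schema fails here.
(B) R is euclidean (any two R-successors of the same world are R-related), so the schema is valid here.
(C) R is not euclidean (0 R 2 and 0 R 0 but not 2 R 0), so the schema fails here.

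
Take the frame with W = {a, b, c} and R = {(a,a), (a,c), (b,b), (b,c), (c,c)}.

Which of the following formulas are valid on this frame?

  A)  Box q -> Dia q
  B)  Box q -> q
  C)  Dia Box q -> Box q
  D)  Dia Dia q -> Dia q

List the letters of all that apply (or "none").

R is reflexive: each world relates to itself.
R is transitive: R is closed under composition.
R is not euclidean: a R c and a R a but not c R a.
R is serial: every world has an R-successor.
(A) Box q -> Dia q (axiom D) characterises the serial frames. R is serial — valid.
(B) axiom T: valid iff R is reflexive. R is reflexive — valid.
(C) Dia Box q -> Box q is the dual of axiom 5; it is valid on a frame exactly when R is euclidean. R is not euclidean, so not valid.
(D) Dia Dia q -> Dia q (the dual of axiom 4) characterises the transitive frames. R is transitive — valid.

A, B, D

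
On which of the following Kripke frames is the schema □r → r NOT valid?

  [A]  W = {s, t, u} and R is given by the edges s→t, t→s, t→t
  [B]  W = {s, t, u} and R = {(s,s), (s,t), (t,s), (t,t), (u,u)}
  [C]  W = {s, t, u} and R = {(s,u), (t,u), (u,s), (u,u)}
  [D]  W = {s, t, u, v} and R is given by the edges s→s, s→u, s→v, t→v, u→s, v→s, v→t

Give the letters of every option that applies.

A, C, D

The schema □r → r is axiom T; it is valid on a frame iff R is reflexive.
(A) R is not reflexive (not s R s), so the schema fails here.
(B) R is reflexive (each world relates to itself), so the schema is valid here.
(C) R is not reflexive (not s R s), so the schema fails here.
(D) R is not reflexive (not t R t), so the schema fails here.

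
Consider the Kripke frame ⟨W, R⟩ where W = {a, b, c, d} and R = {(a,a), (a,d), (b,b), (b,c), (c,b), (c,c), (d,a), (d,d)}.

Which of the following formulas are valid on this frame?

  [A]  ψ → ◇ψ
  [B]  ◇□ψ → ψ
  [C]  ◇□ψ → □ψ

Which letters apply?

A, B, C

R is reflexive: each world relates to itself.
R is symmetric: every R-edge is matched by its reverse.
R is euclidean: any two R-successors of the same world are R-related.
(A) ψ → ◇ψ is the dual of axiom T, which corresponds to reflexivity. R is reflexive — valid.
(B) ◇□ψ → ψ is the dual of axiom B; it is valid on a frame exactly when R is symmetric. R is symmetric, so valid.
(C) ◇□ψ → □ψ (the dual of axiom 5) characterises the euclidean frames. R is euclidean — valid.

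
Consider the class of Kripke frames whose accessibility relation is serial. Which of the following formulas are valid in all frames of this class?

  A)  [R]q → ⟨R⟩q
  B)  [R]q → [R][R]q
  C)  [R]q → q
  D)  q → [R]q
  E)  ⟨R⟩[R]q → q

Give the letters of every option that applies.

A

(A) axiom D: valid iff R is serial. Every such R is serial — valid.
(B) axiom 4: valid iff R is transitive. Such an R need not be transitive — not valid.
(C) [R]q → q (axiom T) characterises the reflexive frames. Such an R need not be reflexive — not valid.
(D) q → [R]q is valid only on frames where every R-edge is a self-loop. Such an R need not be a subset of the identity — not valid.
(E) the dual of axiom B: valid iff R is symmetric. Such an R need not be symmetric — not valid.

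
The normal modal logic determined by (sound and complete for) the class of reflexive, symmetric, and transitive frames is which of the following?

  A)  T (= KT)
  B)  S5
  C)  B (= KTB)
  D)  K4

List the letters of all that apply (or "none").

B

(A) T (= KT) is determined by the class of reflexive frames.
(B) S5 is determined by exactly this class.
(C) B (= KTB) is determined by the class of reflexive and symmetric frames.
(D) K4 is determined by the class of transitive frames.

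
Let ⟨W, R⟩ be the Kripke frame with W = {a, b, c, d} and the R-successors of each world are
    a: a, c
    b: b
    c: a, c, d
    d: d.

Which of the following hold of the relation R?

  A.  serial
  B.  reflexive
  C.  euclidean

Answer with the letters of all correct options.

(A) serial: every world has an R-successor.
(B) reflexive: each world relates to itself.
(C) not euclidean: c R a and c R d but not a R d.

A, B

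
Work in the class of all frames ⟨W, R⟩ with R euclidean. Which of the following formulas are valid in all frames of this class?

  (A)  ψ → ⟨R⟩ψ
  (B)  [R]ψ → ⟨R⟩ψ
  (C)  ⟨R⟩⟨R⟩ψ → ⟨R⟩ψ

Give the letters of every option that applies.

none

(A) ψ → ⟨R⟩ψ (the dual of axiom T) characterises the reflexive frames. Such an R need not be reflexive — not valid.
(B) axiom D: valid iff R is serial. Such an R need not be serial — not valid.
(C) the dual of axiom 4: valid iff R is transitive. Such an R need not be transitive — not valid.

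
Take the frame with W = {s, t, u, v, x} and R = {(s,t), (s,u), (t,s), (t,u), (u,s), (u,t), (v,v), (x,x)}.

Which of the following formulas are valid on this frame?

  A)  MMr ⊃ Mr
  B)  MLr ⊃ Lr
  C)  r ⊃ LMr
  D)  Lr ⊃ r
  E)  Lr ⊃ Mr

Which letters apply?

C, E

R is not reflexive: not s R s.
R is symmetric: every R-edge is matched by its reverse.
R is not transitive: s R t and t R s but not s R s.
R is not euclidean: s R t and s R t but not t R t.
R is serial: every world has an R-successor.
(A) MMr ⊃ Mr is the dual of axiom 4; it is valid on a frame exactly when R is transitive. R is not transitive, so not valid.
(B) the dual of axiom 5: valid iff R is euclidean. R is not euclidean — not valid.
(C) axiom B: valid iff R is symmetric. R is symmetric — valid.
(D) Lr ⊃ r is axiom T; it is valid on a frame exactly when R is reflexive. R is not reflexive, so not valid.
(E) Lr ⊃ Mr (axiom D) characterises the serial frames. R is serial — valid.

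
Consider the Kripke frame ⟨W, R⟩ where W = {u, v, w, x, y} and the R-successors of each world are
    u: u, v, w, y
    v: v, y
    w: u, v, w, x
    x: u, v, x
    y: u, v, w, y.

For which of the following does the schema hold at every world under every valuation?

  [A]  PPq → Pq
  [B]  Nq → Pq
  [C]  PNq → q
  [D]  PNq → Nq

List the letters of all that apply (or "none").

B

R is not symmetric: u R v but not v R u.
R is not transitive: u R w and w R x but not u R x.
R is not euclidean: u R v and u R u but not v R u.
R is serial: every world has an R-successor.
(A) the dual of axiom 4: valid iff R is transitive. R is not transitive — not valid.
(B) axiom D: valid iff R is serial. R is serial — valid.
(C) PNq → q is the dual of axiom B, which corresponds to symmetry. R is not symmetric — not valid.
(D) the dual of axiom 5: valid iff R is euclidean. R is not euclidean — not valid.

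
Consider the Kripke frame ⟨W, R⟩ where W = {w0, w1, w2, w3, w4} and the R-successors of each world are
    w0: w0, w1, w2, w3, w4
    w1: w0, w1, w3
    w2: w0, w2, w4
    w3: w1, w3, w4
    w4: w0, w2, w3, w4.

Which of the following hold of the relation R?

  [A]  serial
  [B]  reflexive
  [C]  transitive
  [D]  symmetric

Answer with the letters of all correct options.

A, B

(A) serial: every world has an R-successor.
(B) reflexive: each world relates to itself.
(C) not transitive: w1 R w0 and w0 R w2 but not w1 R w2.
(D) not symmetric: w0 R w3 but not w3 R w0.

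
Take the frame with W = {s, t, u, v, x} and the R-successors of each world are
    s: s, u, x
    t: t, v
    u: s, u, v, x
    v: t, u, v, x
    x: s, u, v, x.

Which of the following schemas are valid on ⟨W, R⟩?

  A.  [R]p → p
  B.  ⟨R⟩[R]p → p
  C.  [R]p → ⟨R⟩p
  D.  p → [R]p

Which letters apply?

A, B, C

R is reflexive: each world relates to itself.
R is symmetric: every R-edge is matched by its reverse.
R is serial: every world has an R-successor.
R is not a subset of the identity: s R u with s ≠ u.
(A) [R]p → p (axiom T) characterises the reflexive frames. R is reflexive — valid.
(B) ⟨R⟩[R]p → p is the dual of axiom B; it is valid on a frame exactly when R is symmetric. R is symmetric, so valid.
(C) [R]p → ⟨R⟩p (axiom D) characterises the serial frames. R is serial — valid.
(D) p → [R]p is valid only on frames where every R-edge is a self-loop. Here R ⊄ identity — not valid.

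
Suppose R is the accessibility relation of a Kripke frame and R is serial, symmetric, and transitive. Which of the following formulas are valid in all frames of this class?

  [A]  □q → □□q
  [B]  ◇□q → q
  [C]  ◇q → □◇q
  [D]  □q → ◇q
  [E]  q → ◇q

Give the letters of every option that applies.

A, B, C, D, E

A serial symmetric transitive relation is reflexive (take any v with uRv; symmetry gives vRu and transitivity gives uRu), hence an equivalence relation.
(A) axiom 4: valid iff R is transitive. Every such R is transitive — valid.
(B) ◇□q → q is the dual of axiom B, which corresponds to symmetry. Every such R is symmetric — valid.
(C) ◇q → □◇q is axiom 5; it is valid on a frame exactly when R is euclidean. Every such R is euclidean, so valid.
(D) axiom D: valid iff R is serial. Every such R is serial — valid.
(E) q → ◇q is the dual of axiom T, which corresponds to reflexivity. Every such R is reflexive — valid.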